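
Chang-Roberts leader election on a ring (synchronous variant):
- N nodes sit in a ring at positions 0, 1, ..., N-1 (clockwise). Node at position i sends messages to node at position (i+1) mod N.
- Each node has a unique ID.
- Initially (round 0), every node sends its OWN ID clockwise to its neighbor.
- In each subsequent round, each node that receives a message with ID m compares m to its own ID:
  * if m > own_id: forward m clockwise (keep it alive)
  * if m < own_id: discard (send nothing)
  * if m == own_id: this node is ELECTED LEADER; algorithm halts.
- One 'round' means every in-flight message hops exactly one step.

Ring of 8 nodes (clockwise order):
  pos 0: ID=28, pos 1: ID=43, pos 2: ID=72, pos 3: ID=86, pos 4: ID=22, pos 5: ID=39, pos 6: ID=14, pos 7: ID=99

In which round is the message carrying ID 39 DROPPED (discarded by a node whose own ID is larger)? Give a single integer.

Round 1: pos1(id43) recv 28: drop; pos2(id72) recv 43: drop; pos3(id86) recv 72: drop; pos4(id22) recv 86: fwd; pos5(id39) recv 22: drop; pos6(id14) recv 39: fwd; pos7(id99) recv 14: drop; pos0(id28) recv 99: fwd
Round 2: pos5(id39) recv 86: fwd; pos7(id99) recv 39: drop; pos1(id43) recv 99: fwd
Round 3: pos6(id14) recv 86: fwd; pos2(id72) recv 99: fwd
Round 4: pos7(id99) recv 86: drop; pos3(id86) recv 99: fwd
Round 5: pos4(id22) recv 99: fwd
Round 6: pos5(id39) recv 99: fwd
Round 7: pos6(id14) recv 99: fwd
Round 8: pos7(id99) recv 99: ELECTED
Message ID 39 originates at pos 5; dropped at pos 7 in round 2

Answer: 2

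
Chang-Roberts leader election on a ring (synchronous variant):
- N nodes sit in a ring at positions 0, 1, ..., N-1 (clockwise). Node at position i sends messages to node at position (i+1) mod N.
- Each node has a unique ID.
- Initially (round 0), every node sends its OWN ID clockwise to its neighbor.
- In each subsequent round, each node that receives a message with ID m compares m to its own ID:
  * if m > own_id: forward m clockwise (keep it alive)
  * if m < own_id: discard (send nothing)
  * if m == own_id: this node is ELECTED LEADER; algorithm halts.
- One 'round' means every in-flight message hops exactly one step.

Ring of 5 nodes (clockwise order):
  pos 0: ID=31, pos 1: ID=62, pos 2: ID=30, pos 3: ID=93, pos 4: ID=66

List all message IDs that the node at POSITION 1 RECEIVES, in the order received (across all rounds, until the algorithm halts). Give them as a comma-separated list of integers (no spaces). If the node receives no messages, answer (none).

Answer: 31,66,93

Derivation:
Round 1: pos1(id62) recv 31: drop; pos2(id30) recv 62: fwd; pos3(id93) recv 30: drop; pos4(id66) recv 93: fwd; pos0(id31) recv 66: fwd
Round 2: pos3(id93) recv 62: drop; pos0(id31) recv 93: fwd; pos1(id62) recv 66: fwd
Round 3: pos1(id62) recv 93: fwd; pos2(id30) recv 66: fwd
Round 4: pos2(id30) recv 93: fwd; pos3(id93) recv 66: drop
Round 5: pos3(id93) recv 93: ELECTED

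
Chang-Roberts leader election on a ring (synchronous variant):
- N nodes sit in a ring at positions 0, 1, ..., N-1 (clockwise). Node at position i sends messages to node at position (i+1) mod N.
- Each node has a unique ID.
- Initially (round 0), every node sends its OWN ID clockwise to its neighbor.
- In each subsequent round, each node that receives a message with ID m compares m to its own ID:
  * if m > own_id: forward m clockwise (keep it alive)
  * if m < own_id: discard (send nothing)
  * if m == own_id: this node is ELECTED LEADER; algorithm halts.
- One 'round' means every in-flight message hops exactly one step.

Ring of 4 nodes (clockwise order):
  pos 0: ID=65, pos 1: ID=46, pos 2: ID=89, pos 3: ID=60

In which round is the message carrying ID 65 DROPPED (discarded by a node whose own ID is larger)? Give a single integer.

Round 1: pos1(id46) recv 65: fwd; pos2(id89) recv 46: drop; pos3(id60) recv 89: fwd; pos0(id65) recv 60: drop
Round 2: pos2(id89) recv 65: drop; pos0(id65) recv 89: fwd
Round 3: pos1(id46) recv 89: fwd
Round 4: pos2(id89) recv 89: ELECTED
Message ID 65 originates at pos 0; dropped at pos 2 in round 2

Answer: 2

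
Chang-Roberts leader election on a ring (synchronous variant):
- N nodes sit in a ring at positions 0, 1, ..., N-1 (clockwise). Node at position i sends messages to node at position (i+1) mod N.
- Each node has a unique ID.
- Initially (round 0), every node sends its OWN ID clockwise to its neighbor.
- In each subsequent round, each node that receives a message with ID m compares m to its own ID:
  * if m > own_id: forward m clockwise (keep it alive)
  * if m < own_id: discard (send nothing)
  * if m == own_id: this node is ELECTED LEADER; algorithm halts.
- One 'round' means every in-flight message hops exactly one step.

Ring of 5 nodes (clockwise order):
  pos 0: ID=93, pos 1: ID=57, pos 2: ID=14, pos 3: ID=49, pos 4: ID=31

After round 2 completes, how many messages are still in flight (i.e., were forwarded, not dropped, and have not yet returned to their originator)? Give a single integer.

Round 1: pos1(id57) recv 93: fwd; pos2(id14) recv 57: fwd; pos3(id49) recv 14: drop; pos4(id31) recv 49: fwd; pos0(id93) recv 31: drop
Round 2: pos2(id14) recv 93: fwd; pos3(id49) recv 57: fwd; pos0(id93) recv 49: drop
After round 2: 2 messages still in flight

Answer: 2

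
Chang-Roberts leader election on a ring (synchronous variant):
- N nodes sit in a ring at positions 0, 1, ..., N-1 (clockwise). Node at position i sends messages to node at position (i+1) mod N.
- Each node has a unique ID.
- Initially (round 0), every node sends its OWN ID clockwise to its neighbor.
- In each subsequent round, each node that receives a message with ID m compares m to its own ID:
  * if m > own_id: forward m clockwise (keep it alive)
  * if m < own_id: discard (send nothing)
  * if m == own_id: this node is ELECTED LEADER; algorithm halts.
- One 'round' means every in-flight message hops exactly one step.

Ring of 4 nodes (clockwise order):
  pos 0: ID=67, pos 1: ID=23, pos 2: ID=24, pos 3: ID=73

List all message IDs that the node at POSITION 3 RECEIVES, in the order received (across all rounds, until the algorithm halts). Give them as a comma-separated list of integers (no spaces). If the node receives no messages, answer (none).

Round 1: pos1(id23) recv 67: fwd; pos2(id24) recv 23: drop; pos3(id73) recv 24: drop; pos0(id67) recv 73: fwd
Round 2: pos2(id24) recv 67: fwd; pos1(id23) recv 73: fwd
Round 3: pos3(id73) recv 67: drop; pos2(id24) recv 73: fwd
Round 4: pos3(id73) recv 73: ELECTED

Answer: 24,67,73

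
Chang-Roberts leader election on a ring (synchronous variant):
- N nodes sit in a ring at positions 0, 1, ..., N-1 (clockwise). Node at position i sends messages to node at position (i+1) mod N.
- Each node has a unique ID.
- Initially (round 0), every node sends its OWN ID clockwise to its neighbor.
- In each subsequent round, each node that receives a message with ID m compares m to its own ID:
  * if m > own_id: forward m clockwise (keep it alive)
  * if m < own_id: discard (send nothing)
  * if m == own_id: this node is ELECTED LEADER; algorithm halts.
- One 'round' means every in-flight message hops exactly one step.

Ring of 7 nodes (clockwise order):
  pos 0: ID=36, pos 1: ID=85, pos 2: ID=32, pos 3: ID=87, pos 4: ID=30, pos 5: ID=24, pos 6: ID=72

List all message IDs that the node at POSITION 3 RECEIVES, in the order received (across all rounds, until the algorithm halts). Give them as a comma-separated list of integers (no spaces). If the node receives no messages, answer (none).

Round 1: pos1(id85) recv 36: drop; pos2(id32) recv 85: fwd; pos3(id87) recv 32: drop; pos4(id30) recv 87: fwd; pos5(id24) recv 30: fwd; pos6(id72) recv 24: drop; pos0(id36) recv 72: fwd
Round 2: pos3(id87) recv 85: drop; pos5(id24) recv 87: fwd; pos6(id72) recv 30: drop; pos1(id85) recv 72: drop
Round 3: pos6(id72) recv 87: fwd
Round 4: pos0(id36) recv 87: fwd
Round 5: pos1(id85) recv 87: fwd
Round 6: pos2(id32) recv 87: fwd
Round 7: pos3(id87) recv 87: ELECTED

Answer: 32,85,87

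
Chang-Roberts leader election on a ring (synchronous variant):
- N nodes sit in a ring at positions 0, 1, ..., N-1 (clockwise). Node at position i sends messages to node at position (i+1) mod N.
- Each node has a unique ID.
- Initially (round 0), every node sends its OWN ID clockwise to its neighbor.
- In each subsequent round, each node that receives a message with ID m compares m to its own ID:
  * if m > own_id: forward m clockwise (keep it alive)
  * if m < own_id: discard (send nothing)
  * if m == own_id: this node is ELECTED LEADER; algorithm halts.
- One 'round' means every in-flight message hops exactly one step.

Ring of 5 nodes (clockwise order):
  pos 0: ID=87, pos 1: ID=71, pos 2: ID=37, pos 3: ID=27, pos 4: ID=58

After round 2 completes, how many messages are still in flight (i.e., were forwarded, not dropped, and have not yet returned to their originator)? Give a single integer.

Answer: 2

Derivation:
Round 1: pos1(id71) recv 87: fwd; pos2(id37) recv 71: fwd; pos3(id27) recv 37: fwd; pos4(id58) recv 27: drop; pos0(id87) recv 58: drop
Round 2: pos2(id37) recv 87: fwd; pos3(id27) recv 71: fwd; pos4(id58) recv 37: drop
After round 2: 2 messages still in flight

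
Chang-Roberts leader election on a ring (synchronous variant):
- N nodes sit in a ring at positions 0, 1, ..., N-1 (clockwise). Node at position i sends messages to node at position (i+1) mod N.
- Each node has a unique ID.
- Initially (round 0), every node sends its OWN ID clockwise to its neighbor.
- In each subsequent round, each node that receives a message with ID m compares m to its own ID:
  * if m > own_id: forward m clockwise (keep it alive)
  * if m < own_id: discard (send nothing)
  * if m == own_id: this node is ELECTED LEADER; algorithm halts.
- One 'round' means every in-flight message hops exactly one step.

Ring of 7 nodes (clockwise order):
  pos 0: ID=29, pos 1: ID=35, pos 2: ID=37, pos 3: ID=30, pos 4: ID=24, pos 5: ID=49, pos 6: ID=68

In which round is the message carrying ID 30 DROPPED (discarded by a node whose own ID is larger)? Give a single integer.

Round 1: pos1(id35) recv 29: drop; pos2(id37) recv 35: drop; pos3(id30) recv 37: fwd; pos4(id24) recv 30: fwd; pos5(id49) recv 24: drop; pos6(id68) recv 49: drop; pos0(id29) recv 68: fwd
Round 2: pos4(id24) recv 37: fwd; pos5(id49) recv 30: drop; pos1(id35) recv 68: fwd
Round 3: pos5(id49) recv 37: drop; pos2(id37) recv 68: fwd
Round 4: pos3(id30) recv 68: fwd
Round 5: pos4(id24) recv 68: fwd
Round 6: pos5(id49) recv 68: fwd
Round 7: pos6(id68) recv 68: ELECTED
Message ID 30 originates at pos 3; dropped at pos 5 in round 2

Answer: 2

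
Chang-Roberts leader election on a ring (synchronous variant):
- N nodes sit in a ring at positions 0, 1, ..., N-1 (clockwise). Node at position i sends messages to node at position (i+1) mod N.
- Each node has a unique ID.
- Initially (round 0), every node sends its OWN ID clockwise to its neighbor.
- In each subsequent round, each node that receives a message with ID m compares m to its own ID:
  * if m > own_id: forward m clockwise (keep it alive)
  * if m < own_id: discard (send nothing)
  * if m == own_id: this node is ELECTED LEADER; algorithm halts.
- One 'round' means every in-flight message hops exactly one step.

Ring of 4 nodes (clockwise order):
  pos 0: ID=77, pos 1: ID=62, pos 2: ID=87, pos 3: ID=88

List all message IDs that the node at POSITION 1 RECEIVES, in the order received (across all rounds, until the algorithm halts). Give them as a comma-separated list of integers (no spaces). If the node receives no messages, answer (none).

Round 1: pos1(id62) recv 77: fwd; pos2(id87) recv 62: drop; pos3(id88) recv 87: drop; pos0(id77) recv 88: fwd
Round 2: pos2(id87) recv 77: drop; pos1(id62) recv 88: fwd
Round 3: pos2(id87) recv 88: fwd
Round 4: pos3(id88) recv 88: ELECTED

Answer: 77,88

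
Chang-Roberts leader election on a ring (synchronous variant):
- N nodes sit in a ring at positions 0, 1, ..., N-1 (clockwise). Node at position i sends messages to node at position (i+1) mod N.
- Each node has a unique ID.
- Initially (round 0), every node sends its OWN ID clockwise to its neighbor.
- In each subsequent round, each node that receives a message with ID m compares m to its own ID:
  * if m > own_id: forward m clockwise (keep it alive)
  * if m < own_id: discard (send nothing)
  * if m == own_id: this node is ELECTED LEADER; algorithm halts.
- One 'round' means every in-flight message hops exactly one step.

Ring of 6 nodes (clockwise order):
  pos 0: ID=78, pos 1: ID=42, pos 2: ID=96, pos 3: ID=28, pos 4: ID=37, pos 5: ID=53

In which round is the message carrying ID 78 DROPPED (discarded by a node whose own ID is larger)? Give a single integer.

Answer: 2

Derivation:
Round 1: pos1(id42) recv 78: fwd; pos2(id96) recv 42: drop; pos3(id28) recv 96: fwd; pos4(id37) recv 28: drop; pos5(id53) recv 37: drop; pos0(id78) recv 53: drop
Round 2: pos2(id96) recv 78: drop; pos4(id37) recv 96: fwd
Round 3: pos5(id53) recv 96: fwd
Round 4: pos0(id78) recv 96: fwd
Round 5: pos1(id42) recv 96: fwd
Round 6: pos2(id96) recv 96: ELECTED
Message ID 78 originates at pos 0; dropped at pos 2 in round 2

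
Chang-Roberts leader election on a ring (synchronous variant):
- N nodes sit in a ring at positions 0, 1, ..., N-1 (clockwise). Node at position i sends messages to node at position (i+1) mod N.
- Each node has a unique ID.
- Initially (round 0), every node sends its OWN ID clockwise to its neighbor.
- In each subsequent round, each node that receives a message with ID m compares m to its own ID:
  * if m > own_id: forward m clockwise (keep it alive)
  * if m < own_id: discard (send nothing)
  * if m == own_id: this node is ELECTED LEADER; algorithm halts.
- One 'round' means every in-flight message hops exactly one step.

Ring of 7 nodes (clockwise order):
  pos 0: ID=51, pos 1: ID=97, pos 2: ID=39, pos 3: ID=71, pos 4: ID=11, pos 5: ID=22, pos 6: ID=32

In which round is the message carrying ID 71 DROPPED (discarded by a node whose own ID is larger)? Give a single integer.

Answer: 5

Derivation:
Round 1: pos1(id97) recv 51: drop; pos2(id39) recv 97: fwd; pos3(id71) recv 39: drop; pos4(id11) recv 71: fwd; pos5(id22) recv 11: drop; pos6(id32) recv 22: drop; pos0(id51) recv 32: drop
Round 2: pos3(id71) recv 97: fwd; pos5(id22) recv 71: fwd
Round 3: pos4(id11) recv 97: fwd; pos6(id32) recv 71: fwd
Round 4: pos5(id22) recv 97: fwd; pos0(id51) recv 71: fwd
Round 5: pos6(id32) recv 97: fwd; pos1(id97) recv 71: drop
Round 6: pos0(id51) recv 97: fwd
Round 7: pos1(id97) recv 97: ELECTED
Message ID 71 originates at pos 3; dropped at pos 1 in round 5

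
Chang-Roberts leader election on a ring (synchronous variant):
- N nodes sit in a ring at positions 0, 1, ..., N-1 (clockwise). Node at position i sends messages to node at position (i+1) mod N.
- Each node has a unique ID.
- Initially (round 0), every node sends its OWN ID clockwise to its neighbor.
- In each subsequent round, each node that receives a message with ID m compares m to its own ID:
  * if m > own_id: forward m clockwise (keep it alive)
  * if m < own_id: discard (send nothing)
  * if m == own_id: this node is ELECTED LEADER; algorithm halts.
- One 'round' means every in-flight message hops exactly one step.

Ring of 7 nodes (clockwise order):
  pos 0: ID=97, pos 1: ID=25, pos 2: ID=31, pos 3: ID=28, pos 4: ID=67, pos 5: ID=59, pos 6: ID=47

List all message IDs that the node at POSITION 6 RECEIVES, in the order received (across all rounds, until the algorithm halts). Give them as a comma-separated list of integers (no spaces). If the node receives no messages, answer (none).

Answer: 59,67,97

Derivation:
Round 1: pos1(id25) recv 97: fwd; pos2(id31) recv 25: drop; pos3(id28) recv 31: fwd; pos4(id67) recv 28: drop; pos5(id59) recv 67: fwd; pos6(id47) recv 59: fwd; pos0(id97) recv 47: drop
Round 2: pos2(id31) recv 97: fwd; pos4(id67) recv 31: drop; pos6(id47) recv 67: fwd; pos0(id97) recv 59: drop
Round 3: pos3(id28) recv 97: fwd; pos0(id97) recv 67: drop
Round 4: pos4(id67) recv 97: fwd
Round 5: pos5(id59) recv 97: fwd
Round 6: pos6(id47) recv 97: fwd
Round 7: pos0(id97) recv 97: ELECTED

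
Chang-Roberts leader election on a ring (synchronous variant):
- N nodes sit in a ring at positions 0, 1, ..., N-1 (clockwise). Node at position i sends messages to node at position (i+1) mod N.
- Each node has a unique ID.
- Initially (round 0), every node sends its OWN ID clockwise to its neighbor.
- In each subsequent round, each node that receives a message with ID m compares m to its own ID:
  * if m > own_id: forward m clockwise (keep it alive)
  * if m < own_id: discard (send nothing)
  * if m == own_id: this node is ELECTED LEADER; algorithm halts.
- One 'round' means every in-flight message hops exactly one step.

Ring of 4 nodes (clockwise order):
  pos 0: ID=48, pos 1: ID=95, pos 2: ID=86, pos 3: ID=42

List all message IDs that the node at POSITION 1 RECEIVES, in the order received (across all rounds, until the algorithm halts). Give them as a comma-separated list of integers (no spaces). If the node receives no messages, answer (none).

Answer: 48,86,95

Derivation:
Round 1: pos1(id95) recv 48: drop; pos2(id86) recv 95: fwd; pos3(id42) recv 86: fwd; pos0(id48) recv 42: drop
Round 2: pos3(id42) recv 95: fwd; pos0(id48) recv 86: fwd
Round 3: pos0(id48) recv 95: fwd; pos1(id95) recv 86: drop
Round 4: pos1(id95) recv 95: ELECTED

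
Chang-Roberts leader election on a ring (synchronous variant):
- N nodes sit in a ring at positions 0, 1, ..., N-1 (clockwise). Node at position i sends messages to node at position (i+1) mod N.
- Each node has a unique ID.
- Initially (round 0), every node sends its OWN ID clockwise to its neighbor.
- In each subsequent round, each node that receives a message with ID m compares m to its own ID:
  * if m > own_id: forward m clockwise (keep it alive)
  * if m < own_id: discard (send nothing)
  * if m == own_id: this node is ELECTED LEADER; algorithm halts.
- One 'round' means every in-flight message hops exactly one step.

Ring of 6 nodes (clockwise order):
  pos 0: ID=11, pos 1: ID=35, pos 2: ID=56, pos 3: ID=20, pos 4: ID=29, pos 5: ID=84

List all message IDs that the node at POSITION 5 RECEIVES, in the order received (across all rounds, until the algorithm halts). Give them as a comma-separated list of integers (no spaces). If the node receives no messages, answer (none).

Answer: 29,56,84

Derivation:
Round 1: pos1(id35) recv 11: drop; pos2(id56) recv 35: drop; pos3(id20) recv 56: fwd; pos4(id29) recv 20: drop; pos5(id84) recv 29: drop; pos0(id11) recv 84: fwd
Round 2: pos4(id29) recv 56: fwd; pos1(id35) recv 84: fwd
Round 3: pos5(id84) recv 56: drop; pos2(id56) recv 84: fwd
Round 4: pos3(id20) recv 84: fwd
Round 5: pos4(id29) recv 84: fwd
Round 6: pos5(id84) recv 84: ELECTED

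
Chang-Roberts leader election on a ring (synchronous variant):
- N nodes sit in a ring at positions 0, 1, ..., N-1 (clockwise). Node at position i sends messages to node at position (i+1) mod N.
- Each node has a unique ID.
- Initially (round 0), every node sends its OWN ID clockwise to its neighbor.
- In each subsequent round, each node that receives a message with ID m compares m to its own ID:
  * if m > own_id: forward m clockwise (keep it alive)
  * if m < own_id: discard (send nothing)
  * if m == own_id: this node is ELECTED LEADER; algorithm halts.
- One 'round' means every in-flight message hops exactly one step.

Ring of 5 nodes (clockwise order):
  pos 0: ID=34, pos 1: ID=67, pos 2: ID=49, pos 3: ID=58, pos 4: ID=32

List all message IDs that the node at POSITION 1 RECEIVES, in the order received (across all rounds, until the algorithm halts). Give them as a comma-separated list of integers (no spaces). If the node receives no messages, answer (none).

Answer: 34,58,67

Derivation:
Round 1: pos1(id67) recv 34: drop; pos2(id49) recv 67: fwd; pos3(id58) recv 49: drop; pos4(id32) recv 58: fwd; pos0(id34) recv 32: drop
Round 2: pos3(id58) recv 67: fwd; pos0(id34) recv 58: fwd
Round 3: pos4(id32) recv 67: fwd; pos1(id67) recv 58: drop
Round 4: pos0(id34) recv 67: fwd
Round 5: pos1(id67) recv 67: ELECTED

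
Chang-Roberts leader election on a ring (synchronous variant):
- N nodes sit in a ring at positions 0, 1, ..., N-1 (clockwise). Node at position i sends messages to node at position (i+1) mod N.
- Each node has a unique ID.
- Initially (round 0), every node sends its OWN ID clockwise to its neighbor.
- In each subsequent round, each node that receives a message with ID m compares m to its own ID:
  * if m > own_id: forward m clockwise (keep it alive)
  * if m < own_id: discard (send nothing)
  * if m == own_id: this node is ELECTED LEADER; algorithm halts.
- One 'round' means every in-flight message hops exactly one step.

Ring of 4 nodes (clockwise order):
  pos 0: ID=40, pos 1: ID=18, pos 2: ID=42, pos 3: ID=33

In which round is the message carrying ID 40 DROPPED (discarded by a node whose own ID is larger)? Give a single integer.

Answer: 2

Derivation:
Round 1: pos1(id18) recv 40: fwd; pos2(id42) recv 18: drop; pos3(id33) recv 42: fwd; pos0(id40) recv 33: drop
Round 2: pos2(id42) recv 40: drop; pos0(id40) recv 42: fwd
Round 3: pos1(id18) recv 42: fwd
Round 4: pos2(id42) recv 42: ELECTED
Message ID 40 originates at pos 0; dropped at pos 2 in round 2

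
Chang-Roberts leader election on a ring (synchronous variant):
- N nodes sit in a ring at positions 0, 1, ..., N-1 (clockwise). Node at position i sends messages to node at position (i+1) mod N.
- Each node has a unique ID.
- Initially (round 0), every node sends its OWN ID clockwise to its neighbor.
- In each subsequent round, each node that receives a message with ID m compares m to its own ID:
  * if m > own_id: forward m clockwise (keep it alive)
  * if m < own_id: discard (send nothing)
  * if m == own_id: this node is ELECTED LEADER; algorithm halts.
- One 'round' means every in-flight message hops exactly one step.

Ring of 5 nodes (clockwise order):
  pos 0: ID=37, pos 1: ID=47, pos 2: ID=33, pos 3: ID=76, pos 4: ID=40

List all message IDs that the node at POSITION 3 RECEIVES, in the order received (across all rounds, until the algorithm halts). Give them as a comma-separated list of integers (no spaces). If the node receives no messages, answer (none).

Answer: 33,47,76

Derivation:
Round 1: pos1(id47) recv 37: drop; pos2(id33) recv 47: fwd; pos3(id76) recv 33: drop; pos4(id40) recv 76: fwd; pos0(id37) recv 40: fwd
Round 2: pos3(id76) recv 47: drop; pos0(id37) recv 76: fwd; pos1(id47) recv 40: drop
Round 3: pos1(id47) recv 76: fwd
Round 4: pos2(id33) recv 76: fwd
Round 5: pos3(id76) recv 76: ELECTED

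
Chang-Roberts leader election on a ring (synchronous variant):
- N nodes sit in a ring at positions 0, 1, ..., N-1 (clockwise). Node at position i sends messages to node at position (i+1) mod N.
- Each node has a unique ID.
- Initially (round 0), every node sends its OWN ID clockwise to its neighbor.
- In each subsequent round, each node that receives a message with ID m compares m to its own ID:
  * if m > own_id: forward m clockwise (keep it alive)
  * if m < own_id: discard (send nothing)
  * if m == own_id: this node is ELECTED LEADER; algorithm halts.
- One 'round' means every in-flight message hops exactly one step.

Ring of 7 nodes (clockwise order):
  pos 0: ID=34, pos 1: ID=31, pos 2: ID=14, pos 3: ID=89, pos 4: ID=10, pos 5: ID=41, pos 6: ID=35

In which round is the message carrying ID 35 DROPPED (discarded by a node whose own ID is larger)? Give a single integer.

Round 1: pos1(id31) recv 34: fwd; pos2(id14) recv 31: fwd; pos3(id89) recv 14: drop; pos4(id10) recv 89: fwd; pos5(id41) recv 10: drop; pos6(id35) recv 41: fwd; pos0(id34) recv 35: fwd
Round 2: pos2(id14) recv 34: fwd; pos3(id89) recv 31: drop; pos5(id41) recv 89: fwd; pos0(id34) recv 41: fwd; pos1(id31) recv 35: fwd
Round 3: pos3(id89) recv 34: drop; pos6(id35) recv 89: fwd; pos1(id31) recv 41: fwd; pos2(id14) recv 35: fwd
Round 4: pos0(id34) recv 89: fwd; pos2(id14) recv 41: fwd; pos3(id89) recv 35: drop
Round 5: pos1(id31) recv 89: fwd; pos3(id89) recv 41: drop
Round 6: pos2(id14) recv 89: fwd
Round 7: pos3(id89) recv 89: ELECTED
Message ID 35 originates at pos 6; dropped at pos 3 in round 4

Answer: 4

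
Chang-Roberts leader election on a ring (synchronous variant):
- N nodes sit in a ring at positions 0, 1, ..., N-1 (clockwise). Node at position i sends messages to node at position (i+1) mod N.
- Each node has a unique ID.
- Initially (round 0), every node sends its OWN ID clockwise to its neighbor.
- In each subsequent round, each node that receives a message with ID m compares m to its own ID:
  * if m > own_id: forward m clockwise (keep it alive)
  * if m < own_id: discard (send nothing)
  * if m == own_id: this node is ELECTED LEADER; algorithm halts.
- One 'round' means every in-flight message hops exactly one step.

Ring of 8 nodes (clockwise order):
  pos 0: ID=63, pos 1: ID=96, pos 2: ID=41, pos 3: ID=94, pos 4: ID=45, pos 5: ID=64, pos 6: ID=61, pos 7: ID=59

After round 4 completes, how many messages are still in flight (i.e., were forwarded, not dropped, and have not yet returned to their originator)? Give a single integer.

Round 1: pos1(id96) recv 63: drop; pos2(id41) recv 96: fwd; pos3(id94) recv 41: drop; pos4(id45) recv 94: fwd; pos5(id64) recv 45: drop; pos6(id61) recv 64: fwd; pos7(id59) recv 61: fwd; pos0(id63) recv 59: drop
Round 2: pos3(id94) recv 96: fwd; pos5(id64) recv 94: fwd; pos7(id59) recv 64: fwd; pos0(id63) recv 61: drop
Round 3: pos4(id45) recv 96: fwd; pos6(id61) recv 94: fwd; pos0(id63) recv 64: fwd
Round 4: pos5(id64) recv 96: fwd; pos7(id59) recv 94: fwd; pos1(id96) recv 64: drop
After round 4: 2 messages still in flight

Answer: 2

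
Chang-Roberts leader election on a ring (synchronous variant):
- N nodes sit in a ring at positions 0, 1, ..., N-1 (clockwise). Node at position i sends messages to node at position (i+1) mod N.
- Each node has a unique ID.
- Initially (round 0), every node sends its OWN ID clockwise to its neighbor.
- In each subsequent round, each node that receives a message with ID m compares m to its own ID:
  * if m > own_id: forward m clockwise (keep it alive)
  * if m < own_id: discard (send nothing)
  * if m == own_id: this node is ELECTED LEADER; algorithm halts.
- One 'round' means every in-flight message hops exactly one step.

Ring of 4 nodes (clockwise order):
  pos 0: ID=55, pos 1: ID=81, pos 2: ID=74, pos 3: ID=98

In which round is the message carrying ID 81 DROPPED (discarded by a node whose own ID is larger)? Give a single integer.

Answer: 2

Derivation:
Round 1: pos1(id81) recv 55: drop; pos2(id74) recv 81: fwd; pos3(id98) recv 74: drop; pos0(id55) recv 98: fwd
Round 2: pos3(id98) recv 81: drop; pos1(id81) recv 98: fwd
Round 3: pos2(id74) recv 98: fwd
Round 4: pos3(id98) recv 98: ELECTED
Message ID 81 originates at pos 1; dropped at pos 3 in round 2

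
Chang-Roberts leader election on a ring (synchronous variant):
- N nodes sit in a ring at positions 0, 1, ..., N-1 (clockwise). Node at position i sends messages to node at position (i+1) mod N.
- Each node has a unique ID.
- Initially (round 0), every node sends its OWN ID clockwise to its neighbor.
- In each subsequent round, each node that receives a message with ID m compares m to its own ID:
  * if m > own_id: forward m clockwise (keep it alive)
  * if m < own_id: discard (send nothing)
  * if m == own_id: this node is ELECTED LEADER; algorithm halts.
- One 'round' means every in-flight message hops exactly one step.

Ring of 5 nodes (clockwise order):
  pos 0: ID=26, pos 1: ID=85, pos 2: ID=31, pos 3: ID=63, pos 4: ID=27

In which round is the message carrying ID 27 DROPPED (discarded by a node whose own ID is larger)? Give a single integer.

Answer: 2

Derivation:
Round 1: pos1(id85) recv 26: drop; pos2(id31) recv 85: fwd; pos3(id63) recv 31: drop; pos4(id27) recv 63: fwd; pos0(id26) recv 27: fwd
Round 2: pos3(id63) recv 85: fwd; pos0(id26) recv 63: fwd; pos1(id85) recv 27: drop
Round 3: pos4(id27) recv 85: fwd; pos1(id85) recv 63: drop
Round 4: pos0(id26) recv 85: fwd
Round 5: pos1(id85) recv 85: ELECTED
Message ID 27 originates at pos 4; dropped at pos 1 in round 2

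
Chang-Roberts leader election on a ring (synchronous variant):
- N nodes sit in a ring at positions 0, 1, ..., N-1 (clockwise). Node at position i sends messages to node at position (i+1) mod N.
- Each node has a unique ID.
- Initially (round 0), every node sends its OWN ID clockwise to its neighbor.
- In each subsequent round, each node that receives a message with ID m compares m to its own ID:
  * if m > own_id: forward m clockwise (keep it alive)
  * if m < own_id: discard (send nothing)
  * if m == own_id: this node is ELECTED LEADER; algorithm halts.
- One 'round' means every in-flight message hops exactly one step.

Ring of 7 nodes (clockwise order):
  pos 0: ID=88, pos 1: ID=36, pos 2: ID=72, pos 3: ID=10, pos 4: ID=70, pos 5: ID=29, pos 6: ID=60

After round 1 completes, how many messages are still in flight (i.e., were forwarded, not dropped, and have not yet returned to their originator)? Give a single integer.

Round 1: pos1(id36) recv 88: fwd; pos2(id72) recv 36: drop; pos3(id10) recv 72: fwd; pos4(id70) recv 10: drop; pos5(id29) recv 70: fwd; pos6(id60) recv 29: drop; pos0(id88) recv 60: drop
After round 1: 3 messages still in flight

Answer: 3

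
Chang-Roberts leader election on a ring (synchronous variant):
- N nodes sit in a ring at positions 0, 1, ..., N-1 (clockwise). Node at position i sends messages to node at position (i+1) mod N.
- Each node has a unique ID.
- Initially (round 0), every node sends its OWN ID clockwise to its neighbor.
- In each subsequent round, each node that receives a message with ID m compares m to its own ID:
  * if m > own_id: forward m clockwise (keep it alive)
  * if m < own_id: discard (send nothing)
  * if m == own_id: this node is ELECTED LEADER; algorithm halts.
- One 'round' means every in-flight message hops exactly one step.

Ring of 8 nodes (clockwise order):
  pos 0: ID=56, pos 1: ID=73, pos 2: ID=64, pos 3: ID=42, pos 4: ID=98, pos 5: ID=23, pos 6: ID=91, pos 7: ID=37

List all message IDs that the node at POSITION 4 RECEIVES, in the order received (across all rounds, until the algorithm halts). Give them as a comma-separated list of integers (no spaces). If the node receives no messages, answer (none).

Answer: 42,64,73,91,98

Derivation:
Round 1: pos1(id73) recv 56: drop; pos2(id64) recv 73: fwd; pos3(id42) recv 64: fwd; pos4(id98) recv 42: drop; pos5(id23) recv 98: fwd; pos6(id91) recv 23: drop; pos7(id37) recv 91: fwd; pos0(id56) recv 37: drop
Round 2: pos3(id42) recv 73: fwd; pos4(id98) recv 64: drop; pos6(id91) recv 98: fwd; pos0(id56) recv 91: fwd
Round 3: pos4(id98) recv 73: drop; pos7(id37) recv 98: fwd; pos1(id73) recv 91: fwd
Round 4: pos0(id56) recv 98: fwd; pos2(id64) recv 91: fwd
Round 5: pos1(id73) recv 98: fwd; pos3(id42) recv 91: fwd
Round 6: pos2(id64) recv 98: fwd; pos4(id98) recv 91: drop
Round 7: pos3(id42) recv 98: fwd
Round 8: pos4(id98) recv 98: ELECTED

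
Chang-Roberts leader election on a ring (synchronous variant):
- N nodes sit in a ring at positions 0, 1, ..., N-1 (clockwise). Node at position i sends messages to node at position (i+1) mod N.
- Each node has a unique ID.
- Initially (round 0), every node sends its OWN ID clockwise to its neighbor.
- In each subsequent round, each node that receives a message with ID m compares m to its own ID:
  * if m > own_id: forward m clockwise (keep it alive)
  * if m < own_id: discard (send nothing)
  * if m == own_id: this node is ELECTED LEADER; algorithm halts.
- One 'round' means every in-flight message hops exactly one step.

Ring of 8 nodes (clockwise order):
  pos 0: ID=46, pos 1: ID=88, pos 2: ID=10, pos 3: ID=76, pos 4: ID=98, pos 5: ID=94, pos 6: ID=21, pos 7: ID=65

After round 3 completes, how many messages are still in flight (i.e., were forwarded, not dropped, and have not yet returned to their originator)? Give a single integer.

Round 1: pos1(id88) recv 46: drop; pos2(id10) recv 88: fwd; pos3(id76) recv 10: drop; pos4(id98) recv 76: drop; pos5(id94) recv 98: fwd; pos6(id21) recv 94: fwd; pos7(id65) recv 21: drop; pos0(id46) recv 65: fwd
Round 2: pos3(id76) recv 88: fwd; pos6(id21) recv 98: fwd; pos7(id65) recv 94: fwd; pos1(id88) recv 65: drop
Round 3: pos4(id98) recv 88: drop; pos7(id65) recv 98: fwd; pos0(id46) recv 94: fwd
After round 3: 2 messages still in flight

Answer: 2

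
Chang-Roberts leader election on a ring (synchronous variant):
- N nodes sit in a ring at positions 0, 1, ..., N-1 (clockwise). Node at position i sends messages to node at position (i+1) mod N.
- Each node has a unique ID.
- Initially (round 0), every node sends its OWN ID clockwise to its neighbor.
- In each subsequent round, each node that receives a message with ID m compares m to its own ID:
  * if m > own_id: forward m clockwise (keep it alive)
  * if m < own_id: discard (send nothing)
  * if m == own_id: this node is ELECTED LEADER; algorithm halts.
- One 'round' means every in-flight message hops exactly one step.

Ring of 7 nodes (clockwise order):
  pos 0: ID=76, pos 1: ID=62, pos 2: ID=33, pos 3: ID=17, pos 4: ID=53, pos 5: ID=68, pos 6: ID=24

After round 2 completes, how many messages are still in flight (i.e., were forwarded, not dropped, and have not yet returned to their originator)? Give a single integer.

Round 1: pos1(id62) recv 76: fwd; pos2(id33) recv 62: fwd; pos3(id17) recv 33: fwd; pos4(id53) recv 17: drop; pos5(id68) recv 53: drop; pos6(id24) recv 68: fwd; pos0(id76) recv 24: drop
Round 2: pos2(id33) recv 76: fwd; pos3(id17) recv 62: fwd; pos4(id53) recv 33: drop; pos0(id76) recv 68: drop
After round 2: 2 messages still in flight

Answer: 2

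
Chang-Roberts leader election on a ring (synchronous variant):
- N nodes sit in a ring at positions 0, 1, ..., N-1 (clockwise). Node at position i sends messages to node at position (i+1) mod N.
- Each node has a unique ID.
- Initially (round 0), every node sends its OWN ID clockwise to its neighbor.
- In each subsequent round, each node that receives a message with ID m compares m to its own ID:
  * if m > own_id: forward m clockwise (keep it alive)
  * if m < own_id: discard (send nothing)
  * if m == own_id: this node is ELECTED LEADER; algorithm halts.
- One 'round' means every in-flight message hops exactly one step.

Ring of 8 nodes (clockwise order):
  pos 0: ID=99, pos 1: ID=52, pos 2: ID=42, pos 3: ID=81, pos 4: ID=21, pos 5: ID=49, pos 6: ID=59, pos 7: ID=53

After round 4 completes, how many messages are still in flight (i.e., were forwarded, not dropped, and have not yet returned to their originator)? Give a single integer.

Round 1: pos1(id52) recv 99: fwd; pos2(id42) recv 52: fwd; pos3(id81) recv 42: drop; pos4(id21) recv 81: fwd; pos5(id49) recv 21: drop; pos6(id59) recv 49: drop; pos7(id53) recv 59: fwd; pos0(id99) recv 53: drop
Round 2: pos2(id42) recv 99: fwd; pos3(id81) recv 52: drop; pos5(id49) recv 81: fwd; pos0(id99) recv 59: drop
Round 3: pos3(id81) recv 99: fwd; pos6(id59) recv 81: fwd
Round 4: pos4(id21) recv 99: fwd; pos7(id53) recv 81: fwd
After round 4: 2 messages still in flight

Answer: 2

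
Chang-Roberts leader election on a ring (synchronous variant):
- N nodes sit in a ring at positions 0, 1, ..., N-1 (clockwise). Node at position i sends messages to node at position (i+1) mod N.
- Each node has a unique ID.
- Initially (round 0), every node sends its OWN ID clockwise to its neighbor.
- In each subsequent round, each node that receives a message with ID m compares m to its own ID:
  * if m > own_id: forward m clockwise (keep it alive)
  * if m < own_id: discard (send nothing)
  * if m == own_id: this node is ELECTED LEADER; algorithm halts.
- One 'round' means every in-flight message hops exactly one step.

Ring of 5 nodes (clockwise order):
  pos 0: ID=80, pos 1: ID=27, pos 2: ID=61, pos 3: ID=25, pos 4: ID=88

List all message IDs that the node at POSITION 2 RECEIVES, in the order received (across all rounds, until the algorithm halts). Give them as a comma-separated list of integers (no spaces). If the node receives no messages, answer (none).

Round 1: pos1(id27) recv 80: fwd; pos2(id61) recv 27: drop; pos3(id25) recv 61: fwd; pos4(id88) recv 25: drop; pos0(id80) recv 88: fwd
Round 2: pos2(id61) recv 80: fwd; pos4(id88) recv 61: drop; pos1(id27) recv 88: fwd
Round 3: pos3(id25) recv 80: fwd; pos2(id61) recv 88: fwd
Round 4: pos4(id88) recv 80: drop; pos3(id25) recv 88: fwd
Round 5: pos4(id88) recv 88: ELECTED

Answer: 27,80,88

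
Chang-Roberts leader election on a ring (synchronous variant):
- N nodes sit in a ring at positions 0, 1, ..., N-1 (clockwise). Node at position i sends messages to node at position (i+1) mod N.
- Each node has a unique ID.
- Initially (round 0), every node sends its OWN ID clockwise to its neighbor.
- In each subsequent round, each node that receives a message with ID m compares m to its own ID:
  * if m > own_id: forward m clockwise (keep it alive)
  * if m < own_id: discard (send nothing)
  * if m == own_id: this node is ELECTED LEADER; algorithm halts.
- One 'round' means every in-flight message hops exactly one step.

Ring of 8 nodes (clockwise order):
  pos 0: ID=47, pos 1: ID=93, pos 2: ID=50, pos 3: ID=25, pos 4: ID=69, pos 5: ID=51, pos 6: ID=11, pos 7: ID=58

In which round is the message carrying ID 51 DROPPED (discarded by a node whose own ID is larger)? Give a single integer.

Round 1: pos1(id93) recv 47: drop; pos2(id50) recv 93: fwd; pos3(id25) recv 50: fwd; pos4(id69) recv 25: drop; pos5(id51) recv 69: fwd; pos6(id11) recv 51: fwd; pos7(id58) recv 11: drop; pos0(id47) recv 58: fwd
Round 2: pos3(id25) recv 93: fwd; pos4(id69) recv 50: drop; pos6(id11) recv 69: fwd; pos7(id58) recv 51: drop; pos1(id93) recv 58: drop
Round 3: pos4(id69) recv 93: fwd; pos7(id58) recv 69: fwd
Round 4: pos5(id51) recv 93: fwd; pos0(id47) recv 69: fwd
Round 5: pos6(id11) recv 93: fwd; pos1(id93) recv 69: drop
Round 6: pos7(id58) recv 93: fwd
Round 7: pos0(id47) recv 93: fwd
Round 8: pos1(id93) recv 93: ELECTED
Message ID 51 originates at pos 5; dropped at pos 7 in round 2

Answer: 2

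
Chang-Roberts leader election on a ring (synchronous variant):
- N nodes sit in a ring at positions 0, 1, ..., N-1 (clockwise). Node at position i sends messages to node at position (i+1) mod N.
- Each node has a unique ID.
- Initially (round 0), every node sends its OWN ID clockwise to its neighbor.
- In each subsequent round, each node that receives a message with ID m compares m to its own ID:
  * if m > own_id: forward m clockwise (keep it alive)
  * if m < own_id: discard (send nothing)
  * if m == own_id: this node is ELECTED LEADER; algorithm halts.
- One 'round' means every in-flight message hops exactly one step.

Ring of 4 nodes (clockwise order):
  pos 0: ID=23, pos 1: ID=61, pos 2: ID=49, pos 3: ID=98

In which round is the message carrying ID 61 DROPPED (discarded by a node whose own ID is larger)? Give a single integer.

Round 1: pos1(id61) recv 23: drop; pos2(id49) recv 61: fwd; pos3(id98) recv 49: drop; pos0(id23) recv 98: fwd
Round 2: pos3(id98) recv 61: drop; pos1(id61) recv 98: fwd
Round 3: pos2(id49) recv 98: fwd
Round 4: pos3(id98) recv 98: ELECTED
Message ID 61 originates at pos 1; dropped at pos 3 in round 2

Answer: 2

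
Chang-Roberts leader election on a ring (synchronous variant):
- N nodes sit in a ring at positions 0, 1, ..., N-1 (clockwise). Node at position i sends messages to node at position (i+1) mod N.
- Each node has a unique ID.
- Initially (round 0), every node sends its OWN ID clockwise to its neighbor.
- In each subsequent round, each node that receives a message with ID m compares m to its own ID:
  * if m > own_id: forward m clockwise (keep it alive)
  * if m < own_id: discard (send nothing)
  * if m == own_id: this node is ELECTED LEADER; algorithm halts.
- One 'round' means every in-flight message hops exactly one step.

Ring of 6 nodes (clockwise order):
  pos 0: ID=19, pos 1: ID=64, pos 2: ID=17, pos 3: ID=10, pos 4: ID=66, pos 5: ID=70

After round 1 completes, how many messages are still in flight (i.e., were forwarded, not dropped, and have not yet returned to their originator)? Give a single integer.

Answer: 3

Derivation:
Round 1: pos1(id64) recv 19: drop; pos2(id17) recv 64: fwd; pos3(id10) recv 17: fwd; pos4(id66) recv 10: drop; pos5(id70) recv 66: drop; pos0(id19) recv 70: fwd
After round 1: 3 messages still in flight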